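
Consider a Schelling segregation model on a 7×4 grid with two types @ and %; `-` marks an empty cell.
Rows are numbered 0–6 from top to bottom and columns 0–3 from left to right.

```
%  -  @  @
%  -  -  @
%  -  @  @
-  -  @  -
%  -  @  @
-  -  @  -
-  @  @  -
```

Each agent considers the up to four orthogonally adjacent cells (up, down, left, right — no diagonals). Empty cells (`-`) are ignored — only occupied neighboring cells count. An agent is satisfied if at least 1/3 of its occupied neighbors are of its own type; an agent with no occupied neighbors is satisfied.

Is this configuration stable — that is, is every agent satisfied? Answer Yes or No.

Row 0: (0,0)% 1/1 ✓ · (0,2)@ 1/1 ✓ · (0,3)@ 2/2 ✓
Row 1: (1,0)% 2/2 ✓ · (1,3)@ 2/2 ✓
Row 2: (2,0)% 1/1 ✓ · (2,2)@ 2/2 ✓ · (2,3)@ 2/2 ✓
Row 3: (3,2)@ 2/2 ✓
Row 4: (4,0)% 0/0 ✓ · (4,2)@ 3/3 ✓ · (4,3)@ 1/1 ✓
Row 5: (5,2)@ 2/2 ✓
Row 6: (6,1)@ 1/1 ✓ · (6,2)@ 2/2 ✓
All meet the threshold, so the configuration is stable.

Yes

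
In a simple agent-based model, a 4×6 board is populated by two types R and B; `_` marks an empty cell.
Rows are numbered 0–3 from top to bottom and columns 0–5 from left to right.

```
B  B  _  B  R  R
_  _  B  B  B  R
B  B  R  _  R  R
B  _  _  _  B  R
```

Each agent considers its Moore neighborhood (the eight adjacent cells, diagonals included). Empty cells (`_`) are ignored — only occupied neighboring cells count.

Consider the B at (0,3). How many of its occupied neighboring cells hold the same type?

3

Occupied neighbors of (0,3): (0,4)=R, (1,2)=B, (1,3)=B, (1,4)=B.
Same type (B): 3 of 4.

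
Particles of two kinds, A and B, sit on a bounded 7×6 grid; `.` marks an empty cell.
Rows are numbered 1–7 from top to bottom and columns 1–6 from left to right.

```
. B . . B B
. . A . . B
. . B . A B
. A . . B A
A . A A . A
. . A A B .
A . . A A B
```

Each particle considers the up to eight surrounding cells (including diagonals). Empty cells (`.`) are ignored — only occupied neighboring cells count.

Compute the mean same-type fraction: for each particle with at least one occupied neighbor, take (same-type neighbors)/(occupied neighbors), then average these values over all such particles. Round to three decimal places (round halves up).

0.550

(1,2)B 0/1
(1,5)B 2/2
(1,6)B 2/2
(2,3)A 0/2
(2,6)B 3/4
(3,3)B 0/2
(3,5)A 1/4
(3,6)B 2/4
(4,2)A 2/3
(4,5)B 1/5
(4,6)A 2/4
(5,1)A 1/1
(5,3)A 4/4
(5,4)A 3/5
(5,6)A 1/3
(6,3)A 4/4
(6,4)A 5/6
(6,5)B 1/6
(7,1)A — no occupied neighbors
(7,4)A 3/4
(7,5)A 2/4
(7,6)B 1/2
Sum over 21 particles: 0/1 + 2/2 + 2/2 + 0/2 + 3/4 + 0/2 + 1/4 + 2/4 + 2/3 + 1/5 + 2/4 + 1/1 + 4/4 + 3/5 + 1/3 + 4/4 + 5/6 + 1/6 + 3/4 + 2/4 + 1/2 = 231/20; mean = 231/20 ÷ 21 = 11/20 = 0.55 → 0.550.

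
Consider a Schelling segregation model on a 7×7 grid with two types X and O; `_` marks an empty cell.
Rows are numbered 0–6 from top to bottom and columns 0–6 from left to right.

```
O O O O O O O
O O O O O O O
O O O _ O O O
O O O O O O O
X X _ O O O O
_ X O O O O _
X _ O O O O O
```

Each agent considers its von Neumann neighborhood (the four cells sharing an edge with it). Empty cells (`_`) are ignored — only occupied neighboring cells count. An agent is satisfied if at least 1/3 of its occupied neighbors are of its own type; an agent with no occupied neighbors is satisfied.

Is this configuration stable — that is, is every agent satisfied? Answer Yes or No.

Yes

(0,0)O 2/2 ✓
(0,1)O 3/3 ✓
(0,2)O 3/3 ✓
(0,3)O 3/3 ✓
(0,4)O 3/3 ✓
(0,5)O 3/3 ✓
(0,6)O 2/2 ✓
(1,0)O 3/3 ✓
(1,1)O 4/4 ✓
(1,2)O 4/4 ✓
(1,3)O 3/3 ✓
(1,4)O 4/4 ✓
(1,5)O 4/4 ✓
(1,6)O 3/3 ✓
(2,0)O 3/3 ✓
(2,1)O 4/4 ✓
(2,2)O 3/3 ✓
(2,4)O 3/3 ✓
(2,5)O 4/4 ✓
(2,6)O 3/3 ✓
(3,0)O 2/3 ✓
(3,1)O 3/4 ✓
(3,2)O 3/3 ✓
(3,3)O 3/3 ✓
(3,4)O 4/4 ✓
(3,5)O 4/4 ✓
(3,6)O 3/3 ✓
(4,0)X 1/2 ✓
(4,1)X 2/3 ✓
(4,3)O 3/3 ✓
(4,4)O 4/4 ✓
(4,5)O 4/4 ✓
(4,6)O 2/2 ✓
(5,1)X 1/2 ✓
(5,2)O 2/3 ✓
(5,3)O 4/4 ✓
(5,4)O 4/4 ✓
(5,5)O 3/3 ✓
(6,0)X 0/0 ✓
(6,2)O 2/2 ✓
(6,3)O 3/3 ✓
(6,4)O 3/3 ✓
(6,5)O 3/3 ✓
(6,6)O 1/1 ✓
All meet the threshold, so the configuration is stable.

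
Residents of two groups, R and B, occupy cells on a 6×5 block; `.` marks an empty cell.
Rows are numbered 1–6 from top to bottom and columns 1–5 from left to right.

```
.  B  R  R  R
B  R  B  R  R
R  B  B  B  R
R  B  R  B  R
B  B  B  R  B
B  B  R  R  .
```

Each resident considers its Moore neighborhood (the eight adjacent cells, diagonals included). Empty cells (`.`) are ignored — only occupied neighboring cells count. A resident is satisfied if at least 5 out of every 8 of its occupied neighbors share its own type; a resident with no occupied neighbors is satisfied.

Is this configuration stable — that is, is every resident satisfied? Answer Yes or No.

No

(1,2)B 2/4 not
(1,3)R 3/5 not
(1,4)R 4/5 satisfied
(1,5)R 3/3 satisfied
(2,1)B 2/4 not
(2,2)R 2/7 not
(2,3)B 4/8 not
(2,4)R 5/8 satisfied
(2,5)R 4/5 satisfied
(3,1)R 2/5 not
(3,2)B 4/8 not
(3,3)B 5/8 satisfied
(3,4)B 3/8 not
(3,5)R 3/5 not
(4,1)R 1/5 not
(4,2)B 5/8 satisfied
(4,3)R 1/8 not
(4,4)B 4/8 not
(4,5)R 2/5 not
(5,1)B 4/5 satisfied
(5,2)B 5/8 satisfied
(5,3)B 4/8 not
(5,4)R 4/7 not
(5,5)B 1/4 not
(6,1)B 3/3 satisfied
(6,2)B 4/5 satisfied
(6,3)R 2/5 not
(6,4)R 2/4 not
For instance (1,2) has only 2/4 same-type neighbors, below 5/8.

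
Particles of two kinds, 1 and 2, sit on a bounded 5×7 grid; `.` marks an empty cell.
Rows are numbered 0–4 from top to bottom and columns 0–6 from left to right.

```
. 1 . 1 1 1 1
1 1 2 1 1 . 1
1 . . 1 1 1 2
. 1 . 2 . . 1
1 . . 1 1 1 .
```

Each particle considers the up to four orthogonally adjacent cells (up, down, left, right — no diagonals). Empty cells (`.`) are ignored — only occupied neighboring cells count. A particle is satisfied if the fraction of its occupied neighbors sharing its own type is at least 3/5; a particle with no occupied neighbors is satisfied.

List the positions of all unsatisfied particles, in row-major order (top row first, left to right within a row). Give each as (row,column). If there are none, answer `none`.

(1,2), (1,6), (2,5), (2,6), (3,3), (3,6), (4,3)

(0,1)1 1/1 ✓
(0,3)1 2/2 ✓
(0,4)1 3/3 ✓
(0,5)1 2/2 ✓
(0,6)1 2/2 ✓
(1,0)1 2/2 ✓
(1,1)1 2/3 ✓
(1,2)2 0/2 ✗
(1,3)1 3/4 ✓
(1,4)1 3/3 ✓
(1,6)1 1/2 ✗
(2,0)1 1/1 ✓
(2,3)1 2/3 ✓
(2,4)1 3/3 ✓
(2,5)1 1/2 ✗
(2,6)2 0/3 ✗
(3,1)1 0/0 ✓
(3,3)2 0/2 ✗
(3,6)1 0/1 ✗
(4,0)1 0/0 ✓
(4,3)1 1/2 ✗
(4,4)1 2/2 ✓
(4,5)1 1/1 ✓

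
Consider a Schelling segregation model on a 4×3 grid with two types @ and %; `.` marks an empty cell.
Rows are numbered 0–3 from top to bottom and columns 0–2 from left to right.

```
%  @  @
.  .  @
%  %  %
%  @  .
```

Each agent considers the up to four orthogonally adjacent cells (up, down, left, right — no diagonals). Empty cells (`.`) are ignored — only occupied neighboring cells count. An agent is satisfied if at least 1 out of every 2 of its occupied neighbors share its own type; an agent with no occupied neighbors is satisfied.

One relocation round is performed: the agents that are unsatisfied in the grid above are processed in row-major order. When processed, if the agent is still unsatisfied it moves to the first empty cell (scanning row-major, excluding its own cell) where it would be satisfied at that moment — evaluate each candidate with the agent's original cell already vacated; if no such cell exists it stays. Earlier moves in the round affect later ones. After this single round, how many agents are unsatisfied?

0

Initially unsatisfied (in order): (0,0), (3,1).
  (0,0) → (1,0).
  (3,1) → (0,0).
Resulting grid:
@ @ @
% . @
% % %
% . .
All satisfied now.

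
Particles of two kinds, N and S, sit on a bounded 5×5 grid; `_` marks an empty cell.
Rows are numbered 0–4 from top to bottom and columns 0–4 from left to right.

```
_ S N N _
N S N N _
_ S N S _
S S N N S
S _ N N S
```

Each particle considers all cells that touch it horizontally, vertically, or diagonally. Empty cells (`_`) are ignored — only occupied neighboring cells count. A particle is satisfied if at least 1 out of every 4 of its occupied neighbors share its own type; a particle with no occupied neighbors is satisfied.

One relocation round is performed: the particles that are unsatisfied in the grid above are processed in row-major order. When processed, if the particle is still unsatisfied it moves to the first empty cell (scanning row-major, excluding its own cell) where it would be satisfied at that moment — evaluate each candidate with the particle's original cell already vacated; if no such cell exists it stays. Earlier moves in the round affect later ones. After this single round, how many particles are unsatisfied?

Initially unsatisfied (in order): (1,0), (2,3).
  (1,0) → (0,4).
  (2,3) → (0,0).
Resulting grid:
S S N N N
_ S N N _
_ S N _ _
S S N N S
S _ N N S
All satisfied now.

0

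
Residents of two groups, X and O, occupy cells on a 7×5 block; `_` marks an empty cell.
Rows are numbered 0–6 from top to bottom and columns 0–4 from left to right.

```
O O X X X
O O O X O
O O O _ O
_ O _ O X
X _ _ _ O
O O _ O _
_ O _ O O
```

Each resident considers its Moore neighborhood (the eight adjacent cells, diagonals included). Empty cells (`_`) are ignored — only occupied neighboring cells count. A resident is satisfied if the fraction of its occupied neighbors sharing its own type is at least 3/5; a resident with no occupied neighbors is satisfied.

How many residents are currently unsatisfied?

7

Row 0: (0,0)O 3/3 satisfied · (0,1)O 4/5 satisfied · (0,2)X 2/5 not · (0,3)X 3/5 satisfied · (0,4)X 2/3 satisfied
Row 1: (1,0)O 5/5 satisfied · (1,1)O 7/8 satisfied · (1,2)O 4/7 not · (1,3)X 3/7 not · (1,4)O 1/4 not
Row 2: (2,0)O 4/4 satisfied · (2,1)O 6/6 satisfied · (2,2)O 5/6 satisfied · (2,4)O 2/4 not
Row 3: (3,1)O 3/4 satisfied · (3,3)O 3/4 satisfied · (3,4)X 0/3 not
Row 4: (4,0)X 0/3 not · (4,4)O 2/3 satisfied
Row 5: (5,0)O 2/3 satisfied · (5,1)O 2/3 satisfied · (5,3)O 3/3 satisfied
Row 6: (6,1)O 2/2 satisfied · (6,3)O 2/2 satisfied · (6,4)O 2/2 satisfied
Unsatisfied: (0,2), (1,2), (1,3), (1,4), (2,4), (3,4), (4,0) — 7 in total.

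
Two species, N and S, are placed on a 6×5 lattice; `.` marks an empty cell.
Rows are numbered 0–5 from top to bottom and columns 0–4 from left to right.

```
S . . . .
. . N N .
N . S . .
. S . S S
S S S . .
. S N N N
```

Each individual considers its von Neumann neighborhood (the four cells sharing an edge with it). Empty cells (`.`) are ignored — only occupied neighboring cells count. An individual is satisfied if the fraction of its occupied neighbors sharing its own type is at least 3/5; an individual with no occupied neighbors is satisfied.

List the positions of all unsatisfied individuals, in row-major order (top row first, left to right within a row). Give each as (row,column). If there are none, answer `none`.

(1,2), (2,2), (4,2), (5,1), (5,2)

Row 0: (0,0)S 0/0 satisfied
Row 1: (1,2)N 1/2 not · (1,3)N 1/1 satisfied
Row 2: (2,0)N 0/0 satisfied · (2,2)S 0/1 not
Row 3: (3,1)S 1/1 satisfied · (3,3)S 1/1 satisfied · (3,4)S 1/1 satisfied
Row 4: (4,0)S 1/1 satisfied · (4,1)S 4/4 satisfied · (4,2)S 1/2 not
Row 5: (5,1)S 1/2 not · (5,2)N 1/3 not · (5,3)N 2/2 satisfied · (5,4)N 1/1 satisfied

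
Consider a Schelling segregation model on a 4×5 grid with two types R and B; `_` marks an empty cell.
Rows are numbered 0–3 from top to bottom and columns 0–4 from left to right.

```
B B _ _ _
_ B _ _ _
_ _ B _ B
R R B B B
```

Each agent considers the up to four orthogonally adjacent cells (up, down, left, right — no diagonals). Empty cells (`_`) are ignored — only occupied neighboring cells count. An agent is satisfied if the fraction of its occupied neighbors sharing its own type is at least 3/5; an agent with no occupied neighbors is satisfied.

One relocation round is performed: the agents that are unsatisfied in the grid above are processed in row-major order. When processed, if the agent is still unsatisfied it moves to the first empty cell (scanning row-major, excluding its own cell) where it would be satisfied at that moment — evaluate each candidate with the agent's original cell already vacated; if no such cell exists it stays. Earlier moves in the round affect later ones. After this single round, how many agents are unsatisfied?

0

Initially unsatisfied (in order): (3,1).
  (3,1) → (0,3).
Resulting grid:
B B _ R _
_ B _ _ _
_ _ B _ B
R _ B B B
All satisfied now.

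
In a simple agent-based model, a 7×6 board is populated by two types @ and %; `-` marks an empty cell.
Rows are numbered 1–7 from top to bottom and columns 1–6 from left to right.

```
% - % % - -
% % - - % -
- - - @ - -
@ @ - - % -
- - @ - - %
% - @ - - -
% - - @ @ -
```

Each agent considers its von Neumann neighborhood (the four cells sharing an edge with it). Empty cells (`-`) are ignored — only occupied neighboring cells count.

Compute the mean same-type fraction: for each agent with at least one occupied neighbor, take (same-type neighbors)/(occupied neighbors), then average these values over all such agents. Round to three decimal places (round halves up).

1.000

Row 1: (1,1)% 1/1 · (1,3)% 1/1 · (1,4)% 1/1
Row 2: (2,1)% 2/2 · (2,2)% 1/1 · (2,5)% — no occupied neighbors
Row 3: (3,4)@ — no occupied neighbors
Row 4: (4,1)@ 1/1 · (4,2)@ 1/1 · (4,5)% — no occupied neighbors
Row 5: (5,3)@ 1/1 · (5,6)% — no occupied neighbors
Row 6: (6,1)% 1/1 · (6,3)@ 1/1
Row 7: (7,1)% 1/1 · (7,4)@ 1/1 · (7,5)@ 1/1
Sum over 13 agents: 1/1 + 1/1 + 1/1 + 2/2 + 1/1 + 1/1 + 1/1 + 1/1 + 1/1 + 1/1 + 1/1 + 1/1 + 1/1 = 13; mean = 13 ÷ 13 = 1 = 1.0 → 1.000.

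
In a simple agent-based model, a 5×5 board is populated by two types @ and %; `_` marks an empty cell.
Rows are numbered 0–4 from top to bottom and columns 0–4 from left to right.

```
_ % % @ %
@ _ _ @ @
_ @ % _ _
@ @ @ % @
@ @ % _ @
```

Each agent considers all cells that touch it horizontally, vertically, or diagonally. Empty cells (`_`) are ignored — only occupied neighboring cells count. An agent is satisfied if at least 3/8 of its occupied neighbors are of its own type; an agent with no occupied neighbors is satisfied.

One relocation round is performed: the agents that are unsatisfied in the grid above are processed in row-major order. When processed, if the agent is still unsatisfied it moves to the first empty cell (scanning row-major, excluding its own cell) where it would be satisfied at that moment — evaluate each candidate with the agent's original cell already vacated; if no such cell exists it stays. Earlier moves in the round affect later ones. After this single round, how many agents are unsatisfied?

2

Initially unsatisfied (in order): (0,2), (0,4), (2,2), (4,2).
  (0,2) → (0,0).
  (0,4) → (1,1).
  (2,2) → (0,2).
  (4,2) → (1,2).
Resulting grid:
% % % @ _
@ % % @ @
_ @ _ _ _
@ @ @ % @
@ @ _ _ @
Unsatisfied now: (1,0), (3,3).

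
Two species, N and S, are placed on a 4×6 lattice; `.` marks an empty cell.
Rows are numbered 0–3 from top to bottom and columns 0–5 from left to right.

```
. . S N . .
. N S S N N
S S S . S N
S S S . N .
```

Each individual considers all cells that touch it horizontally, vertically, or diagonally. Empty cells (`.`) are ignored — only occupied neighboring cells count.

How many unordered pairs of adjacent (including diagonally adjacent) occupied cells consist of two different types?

Scan each occupied cell's neighbors to the right and below (and the two forward diagonals) so each pair is counted once.
Row 0: S(0,2)–N(0,3)≠ S(0,2)–S(1,2)= S(0,2)–S(1,3)= S(0,2)–N(1,1)≠ N(0,3)–S(1,3)≠ N(0,3)–N(1,4)= N(0,3)–S(1,2)≠  → 4/7 unlike.
Row 1: N(1,1)–S(1,2)≠ N(1,1)–S(2,1)≠ N(1,1)–S(2,2)≠ N(1,1)–S(2,0)≠ S(1,2)–S(1,3)= S(1,2)–S(2,2)= S(1,2)–S(2,1)= S(1,3)–N(1,4)≠ S(1,3)–S(2,4)= S(1,3)–S(2,2)= N(1,4)–N(1,5)= N(1,4)–S(2,4)≠ N(1,4)–N(2,5)= N(1,5)–N(2,5)= N(1,5)–S(2,4)≠  → 7/15 unlike.
Row 2: S(2,0)–S(2,1)= S(2,0)–S(3,0)= S(2,0)–S(3,1)= S(2,1)–S(2,2)= S(2,1)–S(3,1)= S(2,1)–S(3,2)= S(2,1)–S(3,0)= S(2,2)–S(3,2)= S(2,2)–S(3,1)= S(2,4)–N(2,5)≠ S(2,4)–N(3,4)≠ N(2,5)–N(3,4)=  → 2/12 unlike.
Row 3: S(3,0)–S(3,1)= S(3,1)–S(3,2)=  → 0/2 unlike.
Total adjacent occupied pairs: 36; unlike-type pairs: 13.

13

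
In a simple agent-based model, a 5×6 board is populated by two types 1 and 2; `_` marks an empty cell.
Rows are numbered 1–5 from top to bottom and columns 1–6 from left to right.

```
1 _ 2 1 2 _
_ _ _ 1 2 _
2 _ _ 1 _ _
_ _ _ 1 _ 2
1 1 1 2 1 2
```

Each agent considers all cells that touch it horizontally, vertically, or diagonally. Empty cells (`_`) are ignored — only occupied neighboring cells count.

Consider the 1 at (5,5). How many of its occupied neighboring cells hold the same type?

Occupied neighbors of (5,5): (4,4)=1, (4,6)=2, (5,4)=2, (5,6)=2.
Same type (1): 1 of 4.

1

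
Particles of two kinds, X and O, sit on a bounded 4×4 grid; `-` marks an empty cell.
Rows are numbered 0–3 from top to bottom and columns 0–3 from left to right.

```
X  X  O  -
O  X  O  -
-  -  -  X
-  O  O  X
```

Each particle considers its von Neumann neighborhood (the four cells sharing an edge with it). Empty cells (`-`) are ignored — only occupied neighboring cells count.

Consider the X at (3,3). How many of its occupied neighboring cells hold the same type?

1

Occupied neighbors of (3,3): (2,3)=X, (3,2)=O.
Same type (X): 1 of 2.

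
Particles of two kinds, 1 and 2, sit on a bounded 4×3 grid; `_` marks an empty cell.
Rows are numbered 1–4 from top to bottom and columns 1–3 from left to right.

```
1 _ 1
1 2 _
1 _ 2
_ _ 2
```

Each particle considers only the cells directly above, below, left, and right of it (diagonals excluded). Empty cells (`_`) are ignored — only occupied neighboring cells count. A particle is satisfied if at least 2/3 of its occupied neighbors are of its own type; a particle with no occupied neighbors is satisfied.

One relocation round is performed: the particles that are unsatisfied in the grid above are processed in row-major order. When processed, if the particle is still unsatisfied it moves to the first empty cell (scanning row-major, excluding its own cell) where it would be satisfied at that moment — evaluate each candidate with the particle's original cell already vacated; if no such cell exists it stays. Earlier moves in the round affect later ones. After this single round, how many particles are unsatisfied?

Initially unsatisfied (in order): (2,2).
  (2,2) → (4,2).
Resulting grid:
1 _ 1
1 _ _
1 _ 2
_ 2 2
All satisfied now.

0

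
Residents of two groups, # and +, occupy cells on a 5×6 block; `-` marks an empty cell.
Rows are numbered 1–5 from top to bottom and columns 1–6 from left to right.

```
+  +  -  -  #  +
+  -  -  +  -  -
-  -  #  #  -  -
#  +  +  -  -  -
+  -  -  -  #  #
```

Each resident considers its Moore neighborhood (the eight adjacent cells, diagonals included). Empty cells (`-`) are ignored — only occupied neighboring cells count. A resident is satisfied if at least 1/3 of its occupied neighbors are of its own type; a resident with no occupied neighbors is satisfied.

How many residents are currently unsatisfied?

Row 1: (1,1)+ 2/2 ✓ · (1,2)+ 2/2 ✓ · (1,5)# 0/2 ✗ · (1,6)+ 0/1 ✗
Row 2: (2,1)+ 2/2 ✓ · (2,4)+ 0/3 ✗
Row 3: (3,3)# 1/4 ✗ · (3,4)# 1/3 ✓
Row 4: (4,1)# 0/2 ✗ · (4,2)+ 2/4 ✓ · (4,3)+ 1/3 ✓
Row 5: (5,1)+ 1/2 ✓ · (5,5)# 1/1 ✓ · (5,6)# 1/1 ✓
Unsatisfied: (1,5), (1,6), (2,4), (3,3), (4,1) — 5 in total.

5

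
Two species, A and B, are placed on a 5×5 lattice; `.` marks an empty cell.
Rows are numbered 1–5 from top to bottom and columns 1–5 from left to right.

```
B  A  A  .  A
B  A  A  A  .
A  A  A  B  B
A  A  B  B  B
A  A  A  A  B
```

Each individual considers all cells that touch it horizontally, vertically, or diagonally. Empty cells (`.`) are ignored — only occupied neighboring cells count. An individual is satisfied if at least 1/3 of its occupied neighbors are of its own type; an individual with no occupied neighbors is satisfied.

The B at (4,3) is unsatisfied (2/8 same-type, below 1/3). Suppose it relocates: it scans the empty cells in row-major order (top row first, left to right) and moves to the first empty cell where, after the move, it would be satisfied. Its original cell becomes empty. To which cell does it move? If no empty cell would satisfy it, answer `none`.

Vacating (4,3). Empty cells in order:
  (1,4): 0/4 same-type → still unsatisfied.
  (2,5): 2/4 same-type → satisfied — stop here.

(2,5)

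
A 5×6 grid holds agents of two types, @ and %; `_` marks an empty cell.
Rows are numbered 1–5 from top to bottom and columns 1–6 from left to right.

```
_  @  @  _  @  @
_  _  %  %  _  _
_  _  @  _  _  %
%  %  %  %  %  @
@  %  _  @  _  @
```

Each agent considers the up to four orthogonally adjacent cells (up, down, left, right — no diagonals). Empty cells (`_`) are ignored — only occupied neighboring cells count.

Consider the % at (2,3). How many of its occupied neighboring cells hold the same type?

1

Occupied neighbors of (2,3): (1,3)=@, (3,3)=@, (2,4)=%.
Same type (%): 1 of 3.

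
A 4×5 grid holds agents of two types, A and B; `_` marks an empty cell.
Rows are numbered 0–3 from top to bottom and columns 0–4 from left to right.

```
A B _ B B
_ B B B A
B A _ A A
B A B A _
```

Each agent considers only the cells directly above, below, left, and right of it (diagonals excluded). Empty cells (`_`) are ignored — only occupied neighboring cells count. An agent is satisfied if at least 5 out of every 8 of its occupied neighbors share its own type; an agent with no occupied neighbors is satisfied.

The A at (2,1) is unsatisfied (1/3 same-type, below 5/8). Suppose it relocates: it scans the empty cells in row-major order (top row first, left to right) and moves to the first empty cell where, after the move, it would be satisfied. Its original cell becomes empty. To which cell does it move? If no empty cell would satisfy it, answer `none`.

(3,4)

Vacating (2,1). Empty cells in order:
  (0,2): 0/3 same-type → still unsatisfied.
  (1,0): 1/3 same-type → still unsatisfied.
  (2,2): 1/3 same-type → still unsatisfied.
  (3,4): 2/2 same-type → satisfied — stop here.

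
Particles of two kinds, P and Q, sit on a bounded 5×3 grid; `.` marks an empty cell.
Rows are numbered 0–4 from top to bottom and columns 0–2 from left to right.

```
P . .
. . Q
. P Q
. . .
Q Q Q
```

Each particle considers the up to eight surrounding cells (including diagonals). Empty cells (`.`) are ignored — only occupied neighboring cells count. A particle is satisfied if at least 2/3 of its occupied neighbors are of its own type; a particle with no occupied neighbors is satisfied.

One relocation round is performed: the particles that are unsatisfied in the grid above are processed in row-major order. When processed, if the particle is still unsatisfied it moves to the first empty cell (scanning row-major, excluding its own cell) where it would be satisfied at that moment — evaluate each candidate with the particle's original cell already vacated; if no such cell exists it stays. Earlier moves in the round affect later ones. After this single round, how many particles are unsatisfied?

0

Initially unsatisfied (in order): (1,2), (2,1), (2,2).
  (1,2) → (0,2).
  (2,1) → (1,0).
  (2,2): now satisfied by earlier moves; stays.
Resulting grid:
P . Q
P . .
. . Q
. . .
Q Q Q
All satisfied now.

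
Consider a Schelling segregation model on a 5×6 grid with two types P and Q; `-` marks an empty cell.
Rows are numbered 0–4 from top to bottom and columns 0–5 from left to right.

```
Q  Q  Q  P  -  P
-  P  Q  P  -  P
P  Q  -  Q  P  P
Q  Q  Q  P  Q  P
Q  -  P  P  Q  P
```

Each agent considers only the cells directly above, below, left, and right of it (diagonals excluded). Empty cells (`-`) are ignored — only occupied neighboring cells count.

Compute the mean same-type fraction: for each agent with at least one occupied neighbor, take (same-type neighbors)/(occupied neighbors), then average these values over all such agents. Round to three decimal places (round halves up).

0.533

Row 0: (0,0)Q 1/1 · (0,1)Q 2/3 · (0,2)Q 2/3 · (0,3)P 1/2 · (0,5)P 1/1
Row 1: (1,1)P 0/3 · (1,2)Q 1/3 · (1,3)P 1/3 · (1,5)P 2/2
Row 2: (2,0)P 0/2 · (2,1)Q 1/3 · (2,3)Q 0/3 · (2,4)P 1/3 · (2,5)P 3/3
Row 3: (3,0)Q 2/3 · (3,1)Q 3/3 · (3,2)Q 1/3 · (3,3)P 1/4 · (3,4)Q 1/4 · (3,5)P 2/3
Row 4: (4,0)Q 1/1 · (4,2)P 1/2 · (4,3)P 2/3 · (4,4)Q 1/3 · (4,5)P 1/2
Sum over 25 agents: 1/1 + 2/3 + 2/3 + 1/2 + 1/1 + 0/3 + 1/3 + 1/3 + 2/2 + 0/2 + 1/3 + 0/3 + 1/3 + 3/3 + 2/3 + 3/3 + 1/3 + 1/4 + 1/4 + 2/3 + 1/1 + 1/2 + 2/3 + 1/3 + 1/2 = 40/3; mean = 40/3 ÷ 25 = 8/15 = 0.533333… → 0.533.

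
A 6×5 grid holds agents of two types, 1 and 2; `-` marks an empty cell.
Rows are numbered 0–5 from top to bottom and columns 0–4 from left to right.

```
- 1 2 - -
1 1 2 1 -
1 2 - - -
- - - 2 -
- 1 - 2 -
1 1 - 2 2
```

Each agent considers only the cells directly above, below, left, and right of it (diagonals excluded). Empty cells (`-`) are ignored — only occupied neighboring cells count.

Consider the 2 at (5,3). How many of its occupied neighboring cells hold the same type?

Occupied neighbors of (5,3): (4,3)=2, (5,4)=2.
Same type (2): 2 of 2.

2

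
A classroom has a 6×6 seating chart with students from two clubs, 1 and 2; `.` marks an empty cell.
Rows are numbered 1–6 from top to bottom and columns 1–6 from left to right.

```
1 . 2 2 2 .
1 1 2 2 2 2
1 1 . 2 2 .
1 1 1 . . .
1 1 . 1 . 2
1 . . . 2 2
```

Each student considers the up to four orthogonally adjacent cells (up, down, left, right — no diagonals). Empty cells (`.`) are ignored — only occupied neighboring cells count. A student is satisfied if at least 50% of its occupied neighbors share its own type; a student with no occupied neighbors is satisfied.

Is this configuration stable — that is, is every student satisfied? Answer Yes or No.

Yes

Row 1: (1,1)1 1/1 ✓ · (1,3)2 2/2 ✓ · (1,4)2 3/3 ✓ · (1,5)2 2/2 ✓
Row 2: (2,1)1 3/3 ✓ · (2,2)1 2/3 ✓ · (2,3)2 2/3 ✓ · (2,4)2 4/4 ✓ · (2,5)2 4/4 ✓ · (2,6)2 1/1 ✓
Row 3: (3,1)1 3/3 ✓ · (3,2)1 3/3 ✓ · (3,4)2 2/2 ✓ · (3,5)2 2/2 ✓
Row 4: (4,1)1 3/3 ✓ · (4,2)1 4/4 ✓ · (4,3)1 1/1 ✓
Row 5: (5,1)1 3/3 ✓ · (5,2)1 2/2 ✓ · (5,4)1 0/0 ✓ · (5,6)2 1/1 ✓
Row 6: (6,1)1 1/1 ✓ · (6,5)2 1/1 ✓ · (6,6)2 2/2 ✓
All meet the threshold, so the configuration is stable.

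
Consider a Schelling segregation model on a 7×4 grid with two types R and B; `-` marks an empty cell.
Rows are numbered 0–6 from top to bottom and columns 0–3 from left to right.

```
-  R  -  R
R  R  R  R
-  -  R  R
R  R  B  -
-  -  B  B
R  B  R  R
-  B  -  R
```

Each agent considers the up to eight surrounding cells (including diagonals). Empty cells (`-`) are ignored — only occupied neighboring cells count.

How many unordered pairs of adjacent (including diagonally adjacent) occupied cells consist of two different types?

Scan each occupied cell's neighbors to the right and below (and the two forward diagonals) so each pair is counted once.
Row 0: R(0,1)–R(1,1)= R(0,1)–R(1,2)= R(0,1)–R(1,0)= R(0,3)–R(1,3)= R(0,3)–R(1,2)=  → 0/5 unlike.
Row 1: R(1,0)–R(1,1)= R(1,1)–R(1,2)= R(1,1)–R(2,2)= R(1,2)–R(1,3)= R(1,2)–R(2,2)= R(1,2)–R(2,3)= R(1,3)–R(2,3)= R(1,3)–R(2,2)=  → 0/8 unlike.
Row 2: R(2,2)–R(2,3)= R(2,2)–B(3,2)≠ R(2,2)–R(3,1)= R(2,3)–B(3,2)≠  → 2/4 unlike.
Row 3: R(3,0)–R(3,1)= R(3,1)–B(3,2)≠ R(3,1)–B(4,2)≠ B(3,2)–B(4,2)= B(3,2)–B(4,3)=  → 2/5 unlike.
Row 4: B(4,2)–B(4,3)= B(4,2)–R(5,2)≠ B(4,2)–R(5,3)≠ B(4,2)–B(5,1)= B(4,3)–R(5,3)≠ B(4,3)–R(5,2)≠  → 4/6 unlike.
Row 5: R(5,0)–B(5,1)≠ R(5,0)–B(6,1)≠ B(5,1)–R(5,2)≠ B(5,1)–B(6,1)= R(5,2)–R(5,3)= R(5,2)–R(6,3)= R(5,2)–B(6,1)≠ R(5,3)–R(6,3)=  → 4/8 unlike.
Total adjacent occupied pairs: 36; unlike-type pairs: 12.

12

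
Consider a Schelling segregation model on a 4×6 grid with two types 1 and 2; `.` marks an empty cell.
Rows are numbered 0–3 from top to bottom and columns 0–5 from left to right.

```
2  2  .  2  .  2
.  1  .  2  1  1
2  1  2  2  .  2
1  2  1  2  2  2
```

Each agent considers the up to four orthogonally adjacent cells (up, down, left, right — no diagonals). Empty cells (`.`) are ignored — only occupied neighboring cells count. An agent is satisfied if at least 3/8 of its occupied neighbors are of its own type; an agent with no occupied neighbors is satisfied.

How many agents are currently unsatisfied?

Row 0: (0,0)2 1/1 satisfied · (0,1)2 1/2 satisfied · (0,3)2 1/1 satisfied · (0,5)2 0/1 not
Row 1: (1,1)1 1/2 satisfied · (1,3)2 2/3 satisfied · (1,4)1 1/2 satisfied · (1,5)1 1/3 not
Row 2: (2,0)2 0/2 not · (2,1)1 1/4 not · (2,2)2 1/3 not · (2,3)2 3/3 satisfied · (2,5)2 1/2 satisfied
Row 3: (3,0)1 0/2 not · (3,1)2 0/3 not · (3,2)1 0/3 not · (3,3)2 2/3 satisfied · (3,4)2 2/2 satisfied · (3,5)2 2/2 satisfied
Unsatisfied: (0,5), (1,5), (2,0), (2,1), (2,2), (3,0), (3,1), (3,2) — 8 in total.

8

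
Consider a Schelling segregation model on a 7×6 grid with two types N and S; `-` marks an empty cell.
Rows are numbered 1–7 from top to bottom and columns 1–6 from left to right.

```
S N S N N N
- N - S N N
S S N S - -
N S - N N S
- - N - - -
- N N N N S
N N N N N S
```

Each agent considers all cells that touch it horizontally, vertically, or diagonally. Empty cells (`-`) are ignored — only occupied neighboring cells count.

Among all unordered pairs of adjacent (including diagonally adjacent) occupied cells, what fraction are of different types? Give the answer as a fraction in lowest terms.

13/33

Scan each occupied cell's neighbors to the right and below (and the two forward diagonals) so each pair is counted once.
From row 1: 7 unlike of 16 pairs (running 7/16).
From row 2: 5 unlike of 8 pairs (running 12/24).
From row 3: 7 unlike of 11 pairs (running 19/35).
From row 4: 3 unlike of 5 pairs (running 22/40).
From row 5: 0 unlike of 3 pairs (running 22/43).
From row 6: 3 unlike of 18 pairs (running 25/61).
From row 7: 1 unlike of 5 pairs (running 26/66).
Total adjacent occupied pairs: 66; unlike-type pairs: 26.
26/66 reduces to 13/33.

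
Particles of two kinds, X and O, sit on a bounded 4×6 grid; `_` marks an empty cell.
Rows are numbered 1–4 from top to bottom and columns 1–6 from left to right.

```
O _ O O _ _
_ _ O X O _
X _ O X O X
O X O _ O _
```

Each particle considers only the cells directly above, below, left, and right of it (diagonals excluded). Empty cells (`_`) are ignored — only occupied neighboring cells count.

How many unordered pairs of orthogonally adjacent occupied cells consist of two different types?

Scan each occupied cell's neighbors to the right and below so each pair is counted once.
From row 1: 1 unlike of 3 pairs (running 1/3).
From row 2: 2 unlike of 5 pairs (running 3/8).
From row 3: 4 unlike of 6 pairs (running 7/14).
From row 4: 2 unlike of 2 pairs (running 9/16).
Total adjacent occupied pairs: 16; unlike-type pairs: 9.

9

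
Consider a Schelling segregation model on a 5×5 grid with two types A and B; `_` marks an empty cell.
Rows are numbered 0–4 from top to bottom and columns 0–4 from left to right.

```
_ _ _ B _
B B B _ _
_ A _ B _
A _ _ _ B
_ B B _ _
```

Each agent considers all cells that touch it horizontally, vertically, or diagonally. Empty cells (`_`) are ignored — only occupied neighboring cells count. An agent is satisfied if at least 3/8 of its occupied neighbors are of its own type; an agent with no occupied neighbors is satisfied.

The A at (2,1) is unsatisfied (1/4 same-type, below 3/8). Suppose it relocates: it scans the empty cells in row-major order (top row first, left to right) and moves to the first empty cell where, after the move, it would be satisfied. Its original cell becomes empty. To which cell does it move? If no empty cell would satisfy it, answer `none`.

(4,0)

Vacating (2,1). Empty cells in order:
  (0,0): 0/2 same-type → still unsatisfied.
  (0,1): 0/3 same-type → still unsatisfied.
  (0,2): 0/3 same-type → still unsatisfied.
  (0,4): 0/1 same-type → still unsatisfied.
  (1,3): 0/3 same-type → still unsatisfied.
  (1,4): 0/2 same-type → still unsatisfied.
  (2,0): 1/3 same-type → still unsatisfied.
  (2,2): 0/3 same-type → still unsatisfied.
  (2,4): 0/2 same-type → still unsatisfied.
  (3,1): 1/3 same-type → still unsatisfied.
  (3,2): 0/3 same-type → still unsatisfied.
  (3,3): 0/3 same-type → still unsatisfied.
  (4,0): 1/2 same-type → satisfied — stop here.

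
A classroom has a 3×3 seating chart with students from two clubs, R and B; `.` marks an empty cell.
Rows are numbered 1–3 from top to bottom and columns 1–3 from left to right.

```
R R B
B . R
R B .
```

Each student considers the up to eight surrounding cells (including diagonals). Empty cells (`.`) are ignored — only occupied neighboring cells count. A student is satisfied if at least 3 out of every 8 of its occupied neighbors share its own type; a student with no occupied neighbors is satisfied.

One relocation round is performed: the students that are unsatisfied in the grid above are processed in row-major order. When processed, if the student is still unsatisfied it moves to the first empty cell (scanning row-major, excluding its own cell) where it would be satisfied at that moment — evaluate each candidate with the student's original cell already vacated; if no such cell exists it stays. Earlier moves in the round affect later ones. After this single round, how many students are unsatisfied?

1

Initially unsatisfied (in order): (1,3), (2,1), (2,3), (3,1), (3,2).
  (1,3) → (3,3).
  (2,1): no empty cell satisfies it; stays.
  (2,3) → (1,3).
  (3,1) → (2,2).
  (3,2): now satisfied by earlier moves; stays.
Resulting grid:
R R R
B R .
. B B
Unsatisfied now: (2,1).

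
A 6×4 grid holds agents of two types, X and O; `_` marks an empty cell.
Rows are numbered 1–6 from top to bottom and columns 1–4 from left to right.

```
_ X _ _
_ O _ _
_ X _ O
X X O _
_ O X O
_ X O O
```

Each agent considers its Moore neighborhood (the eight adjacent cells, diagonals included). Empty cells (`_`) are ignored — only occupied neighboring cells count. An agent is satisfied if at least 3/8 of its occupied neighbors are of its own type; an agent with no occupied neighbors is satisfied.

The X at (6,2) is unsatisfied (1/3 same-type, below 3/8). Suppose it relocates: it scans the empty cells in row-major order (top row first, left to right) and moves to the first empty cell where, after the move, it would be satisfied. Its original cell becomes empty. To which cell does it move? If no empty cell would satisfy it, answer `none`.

(1,1)

Vacating (6,2). Empty cells in order:
  (1,1): 1/2 same-type → satisfied — stop here.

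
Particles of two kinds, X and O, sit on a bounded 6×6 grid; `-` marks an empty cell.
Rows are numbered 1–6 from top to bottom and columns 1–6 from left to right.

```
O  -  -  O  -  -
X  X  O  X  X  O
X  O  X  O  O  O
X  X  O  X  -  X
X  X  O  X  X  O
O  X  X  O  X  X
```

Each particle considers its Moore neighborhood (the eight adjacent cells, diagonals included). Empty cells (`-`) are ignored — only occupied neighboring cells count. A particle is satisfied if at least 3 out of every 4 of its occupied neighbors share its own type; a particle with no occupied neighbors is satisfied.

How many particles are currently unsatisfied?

28

Row 1: (1,1)O 0/2 ✗ · (1,4)O 1/3 ✗
Row 2: (2,1)X 2/4 ✗ · (2,2)X 3/6 ✗ · (2,3)O 3/6 ✗ · (2,4)X 2/6 ✗ · (2,5)X 1/6 ✗ · (2,6)O 2/3 ✗
Row 3: (3,1)X 4/5 ✓ · (3,2)O 2/8 ✗ · (3,3)X 4/8 ✗ · (3,4)O 3/7 ✗ · (3,5)O 3/7 ✗ · (3,6)O 2/4 ✗
Row 4: (4,1)X 4/5 ✓ · (4,2)X 5/8 ✗ · (4,3)O 3/8 ✗ · (4,4)X 3/7 ✗ · (4,6)X 1/4 ✗
Row 5: (5,1)X 4/5 ✓ · (5,2)X 5/8 ✗ · (5,3)O 2/8 ✗ · (5,4)X 4/7 ✗ · (5,5)X 5/7 ✗ · (5,6)O 0/4 ✗
Row 6: (6,1)O 0/3 ✗ · (6,2)X 3/5 ✗ · (6,3)X 3/5 ✗ · (6,4)O 1/5 ✗ · (6,5)X 3/5 ✗ · (6,6)X 2/3 ✗
Unsatisfied: (1,1), (1,4), (2,1), (2,2), (2,3), (2,4), (2,5), (2,6), (3,2), (3,3), (3,4), (3,5), (3,6), (4,2), (4,3), (4,4), (4,6), (5,2), (5,3), (5,4), (5,5), (5,6), (6,1), (6,2), (6,3), (6,4), (6,5), (6,6) — 28 in total.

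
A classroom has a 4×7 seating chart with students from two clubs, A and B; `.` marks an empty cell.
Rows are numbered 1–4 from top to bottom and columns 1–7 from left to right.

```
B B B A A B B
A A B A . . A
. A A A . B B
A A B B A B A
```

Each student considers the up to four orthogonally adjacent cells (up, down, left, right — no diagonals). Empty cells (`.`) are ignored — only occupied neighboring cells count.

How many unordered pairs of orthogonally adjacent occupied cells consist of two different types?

Scan each occupied cell's neighbors to the right and below so each pair is counted once.
Row 1: B(1,1)–B(1,2)= B(1,1)–A(2,1)≠ B(1,2)–B(1,3)= B(1,2)–A(2,2)≠ B(1,3)–A(1,4)≠ B(1,3)–B(2,3)= A(1,4)–A(1,5)= A(1,4)–A(2,4)= A(1,5)–B(1,6)≠ B(1,6)–B(1,7)= B(1,7)–A(2,7)≠  → 5/11 unlike.
Row 2: A(2,1)–A(2,2)= A(2,2)–B(2,3)≠ A(2,2)–A(3,2)= B(2,3)–A(2,4)≠ B(2,3)–A(3,3)≠ A(2,4)–A(3,4)= A(2,7)–B(3,7)≠  → 4/7 unlike.
Row 3: A(3,2)–A(3,3)= A(3,2)–A(4,2)= A(3,3)–A(3,4)= A(3,3)–B(4,3)≠ A(3,4)–B(4,4)≠ B(3,6)–B(3,7)= B(3,6)–B(4,6)= B(3,7)–A(4,7)≠  → 3/8 unlike.
Row 4: A(4,1)–A(4,2)= A(4,2)–B(4,3)≠ B(4,3)–B(4,4)= B(4,4)–A(4,5)≠ A(4,5)–B(4,6)≠ B(4,6)–A(4,7)≠  → 4/6 unlike.
Total adjacent occupied pairs: 32; unlike-type pairs: 16.

16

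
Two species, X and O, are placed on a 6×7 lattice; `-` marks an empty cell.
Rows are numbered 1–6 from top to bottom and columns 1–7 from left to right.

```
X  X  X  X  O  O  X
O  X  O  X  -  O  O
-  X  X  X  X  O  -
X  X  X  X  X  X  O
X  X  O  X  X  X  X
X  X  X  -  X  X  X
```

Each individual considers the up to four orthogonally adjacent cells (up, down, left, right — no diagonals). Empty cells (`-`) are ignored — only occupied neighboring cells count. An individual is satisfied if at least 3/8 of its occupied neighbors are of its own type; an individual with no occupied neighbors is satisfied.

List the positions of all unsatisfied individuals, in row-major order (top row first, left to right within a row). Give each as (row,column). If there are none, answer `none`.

(1,7), (2,1), (2,3), (3,6), (4,7), (5,3)

(1,1)X 1/2 ok
(1,2)X 3/3 ok
(1,3)X 2/3 ok
(1,4)X 2/3 ok
(1,5)O 1/2 ok
(1,6)O 2/3 ok
(1,7)X 0/2 unhappy
(2,1)O 0/2 unhappy
(2,2)X 2/4 ok
(2,3)O 0/4 unhappy
(2,4)X 2/3 ok
(2,6)O 3/3 ok
(2,7)O 1/2 ok
(3,2)X 3/3 ok
(3,3)X 3/4 ok
(3,4)X 4/4 ok
(3,5)X 2/3 ok
(3,6)O 1/3 unhappy
(4,1)X 2/2 ok
(4,2)X 4/4 ok
(4,3)X 3/4 ok
(4,4)X 4/4 ok
(4,5)X 4/4 ok
(4,6)X 2/4 ok
(4,7)O 0/2 unhappy
(5,1)X 3/3 ok
(5,2)X 3/4 ok
(5,3)O 0/4 unhappy
(5,4)X 2/3 ok
(5,5)X 4/4 ok
(5,6)X 4/4 ok
(5,7)X 2/3 ok
(6,1)X 2/2 ok
(6,2)X 3/3 ok
(6,3)X 1/2 ok
(6,5)X 2/2 ok
(6,6)X 3/3 ok
(6,7)X 2/2 ok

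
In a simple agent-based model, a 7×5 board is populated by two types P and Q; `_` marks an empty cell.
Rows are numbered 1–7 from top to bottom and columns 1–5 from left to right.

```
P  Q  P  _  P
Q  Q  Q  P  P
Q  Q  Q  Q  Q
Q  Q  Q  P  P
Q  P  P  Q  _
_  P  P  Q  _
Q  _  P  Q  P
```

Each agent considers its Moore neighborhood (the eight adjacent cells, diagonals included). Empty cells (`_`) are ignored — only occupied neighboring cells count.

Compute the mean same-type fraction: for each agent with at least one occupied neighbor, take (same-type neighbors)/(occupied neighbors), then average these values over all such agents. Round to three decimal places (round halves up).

0.510

(1,1)P 0/3
(1,2)Q 3/5
(1,3)P 1/4
(1,5)P 2/2
(2,1)Q 4/5
(2,2)Q 6/8
(2,3)Q 5/7
(2,4)P 3/7
(2,5)P 2/4
(3,1)Q 5/5
(3,2)Q 8/8
(3,3)Q 6/8
(3,4)Q 4/8
(3,5)Q 1/5
(4,1)Q 4/5
(4,2)Q 6/8
(4,3)Q 5/8
(4,4)P 2/7
(4,5)P 1/4
(5,1)Q 2/4
(5,2)P 3/7
(5,3)P 4/8
(5,4)Q 2/6
(6,2)P 4/6
(6,3)P 4/7
(6,4)Q 2/6
(7,1)Q 0/1
(7,3)P 2/4
(7,4)Q 1/4
(7,5)P 0/2
Sum over 30 agents: 0/3 + 3/5 + 1/4 + 2/2 + 4/5 + 6/8 + 5/7 + 3/7 + 2/4 + 5/5 + 8/8 + 6/8 + 4/8 + 1/5 + 4/5 + 6/8 + 5/8 + 2/7 + 1/4 + 2/4 + 3/7 + 4/8 + 2/6 + 4/6 + 4/7 + 2/6 + 0/1 + 2/4 + 1/4 + 0/2 = 12841/840; mean = 12841/840 ÷ 30 = 12841/25200 = 0.509563… → 0.510.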